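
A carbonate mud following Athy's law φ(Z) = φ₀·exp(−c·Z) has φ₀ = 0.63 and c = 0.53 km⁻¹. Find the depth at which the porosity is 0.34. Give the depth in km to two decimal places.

1.16 km

Invert Athy's law: Z = ln(φ₀/φ) / c
Z = ln(0.63/0.34) / 0.53 = ln(1.853) / 0.53 = 0.6168 / 0.53 = 1.164 km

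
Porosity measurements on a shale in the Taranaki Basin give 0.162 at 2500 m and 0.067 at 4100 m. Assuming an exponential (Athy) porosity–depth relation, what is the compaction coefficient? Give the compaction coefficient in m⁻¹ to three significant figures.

0.000552 m⁻¹

Working in km (1 km = 1000 m; k in km⁻¹ = k in m⁻¹ × 1000):
Athy: phi(z) = phi₀ e^(−kz) ⇒ phi₁/phi₂ = e^{k(z₂−z₁)} ⇒ k = ln(phi₁/phi₂)/(z₂−z₁)
k = ln(0.162/0.067) / (4.1 − 2.5) = ln(2.418) / 1.6 = 0.8829 / 1.6 = 0.5518 km⁻¹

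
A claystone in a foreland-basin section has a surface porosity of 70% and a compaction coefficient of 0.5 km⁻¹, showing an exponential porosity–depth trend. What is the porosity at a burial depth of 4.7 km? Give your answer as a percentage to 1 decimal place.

6.7%

n = n₀·exp(−c·d) = 0.7 × exp(−0.5 × 4.7) = 0.7 × exp(−2.35)
  = 0.7 × 0.0954 = 0.0668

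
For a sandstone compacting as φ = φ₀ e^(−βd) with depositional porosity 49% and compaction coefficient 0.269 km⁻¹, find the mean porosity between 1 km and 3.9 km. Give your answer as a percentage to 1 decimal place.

⟨φ⟩ = (1/(d₂−d₁)) ∫ φ₀ e^(−βd) dd = φ₀·(e^(−β·d₁) − e^(−β·d₂)) / (β·(d₂−d₁))
e^(−0.269×1) = 0.7641; e^(−0.269×3.9) = 0.3503
⟨φ⟩ = 0.49 × (0.7641 − 0.3503) / (0.269 × 2.9) = 0.49 × 0.5306 = 0.2600

26.0%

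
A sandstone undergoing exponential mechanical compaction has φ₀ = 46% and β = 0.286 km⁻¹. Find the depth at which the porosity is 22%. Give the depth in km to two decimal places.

Invert Athy's law: z = ln(φ₀/φ) / β
z = ln(0.46/0.22) / 0.286 = ln(2.091) / 0.286 = 0.7376 / 0.286 = 2.579 km

2.58 km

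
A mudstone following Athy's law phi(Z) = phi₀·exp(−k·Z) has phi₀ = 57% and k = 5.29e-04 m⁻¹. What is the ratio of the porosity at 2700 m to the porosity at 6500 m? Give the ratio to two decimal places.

7.46

Working in km (1 km = 1000 m; k in km⁻¹ = k in m⁻¹ × 1000):
phi(Z₁)/phi(Z₂) = e^(−k·Z₁)/e^(−k·Z₂) = e^{k(Z₂−Z₁)}
= exp(0.529 × 3.8) = exp(2.01) = 7.4648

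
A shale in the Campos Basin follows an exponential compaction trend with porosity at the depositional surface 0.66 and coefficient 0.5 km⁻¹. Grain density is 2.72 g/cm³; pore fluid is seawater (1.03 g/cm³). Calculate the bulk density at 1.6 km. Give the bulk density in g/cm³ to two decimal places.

2.22 g/cm³

Porosity at depth: n = 0.66·exp(−0.5×1.6) = 0.66×0.4493 = 0.2966
Bulk density: ρ_b = (1−n)ρ_g + n·ρ_f = 0.7034×2.72 + 0.2966×1.03
       = 1.913 + 0.305 = 2.219 g/cm³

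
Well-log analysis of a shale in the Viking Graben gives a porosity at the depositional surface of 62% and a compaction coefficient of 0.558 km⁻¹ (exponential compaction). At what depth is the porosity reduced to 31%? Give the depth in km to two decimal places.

1.24 km

Invert Athy's law: Z = ln(phi₀/phi) / k
Z = ln(0.62/0.31) / 0.558 = ln(2) / 0.558 = 0.6931 / 0.558 = 1.242 km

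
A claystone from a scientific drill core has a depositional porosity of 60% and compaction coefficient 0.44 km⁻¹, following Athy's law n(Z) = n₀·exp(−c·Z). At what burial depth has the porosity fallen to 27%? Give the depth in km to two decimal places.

1.81 km

Invert Athy's law: Z = ln(n₀/n) / c
Z = ln(0.6/0.27) / 0.44 = ln(2.222) / 0.44 = 0.7985 / 0.44 = 1.815 km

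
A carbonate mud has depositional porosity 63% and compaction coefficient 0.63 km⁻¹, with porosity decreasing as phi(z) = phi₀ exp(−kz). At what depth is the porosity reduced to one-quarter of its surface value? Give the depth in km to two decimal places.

phi/phi₀ = 1/4 ⇒ exp(−k·z) = 1/4 ⇒ z = ln(4) / k
z = 1.3863 / 0.63 = 2.200 km

2.20 km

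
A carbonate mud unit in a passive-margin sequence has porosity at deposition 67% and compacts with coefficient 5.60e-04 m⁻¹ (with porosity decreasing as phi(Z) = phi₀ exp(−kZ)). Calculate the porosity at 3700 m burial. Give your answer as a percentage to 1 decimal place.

Working in km (1 km = 1000 m; k in km⁻¹ = k in m⁻¹ × 1000):
phi = phi₀·exp(−k·Z) = 0.67 × exp(−0.56 × 3.7) = 0.67 × exp(−2.072)
  = 0.67 × 0.1259 = 0.0844

8.4%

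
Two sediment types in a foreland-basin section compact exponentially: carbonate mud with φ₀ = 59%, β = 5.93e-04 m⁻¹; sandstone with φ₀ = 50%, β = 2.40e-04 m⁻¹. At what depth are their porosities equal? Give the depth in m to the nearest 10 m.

470 m

Working in km (1 km = 1000 m; β in km⁻¹ = β in m⁻¹ × 1000):
Set φ₀ₐ e^(−βₐd) = φ₀ᵦ e^(−βᵦd) ⇒ ln(φ₀ₐ/φ₀ᵦ) = (βₐ − βᵦ)·d
d = ln(0.59/0.5) / (0.593 − 0.24) = 0.1655 / 0.353 = 0.469 km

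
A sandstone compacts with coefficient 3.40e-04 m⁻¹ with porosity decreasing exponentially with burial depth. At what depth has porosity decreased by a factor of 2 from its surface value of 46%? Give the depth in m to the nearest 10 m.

2040 m

Working in km (1 km = 1000 m; c in km⁻¹ = c in m⁻¹ × 1000):
φ/φ₀ = 1/2 ⇒ exp(−c·d) = 1/2 ⇒ d = ln(2) / c
d = 0.6931 / 0.34 = 2.039 km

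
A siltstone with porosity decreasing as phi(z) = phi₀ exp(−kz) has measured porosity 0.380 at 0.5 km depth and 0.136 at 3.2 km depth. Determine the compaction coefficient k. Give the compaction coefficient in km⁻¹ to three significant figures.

Athy: phi(z) = phi₀ e^(−kz) ⇒ phi₁/phi₂ = e^{k(z₂−z₁)} ⇒ k = ln(phi₁/phi₂)/(z₂−z₁)
k = ln(0.38/0.136) / (3.2 − 0.5) = ln(2.794) / 2.7 = 1.0275 / 2.7 = 0.3806 km⁻¹

0.381 km⁻¹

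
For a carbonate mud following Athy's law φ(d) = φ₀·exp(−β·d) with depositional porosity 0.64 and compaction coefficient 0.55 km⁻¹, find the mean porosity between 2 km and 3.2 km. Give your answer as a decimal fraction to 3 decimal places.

⟨φ⟩ = (1/(d₂−d₁)) ∫ φ₀ e^(−βd) dd = φ₀·(e^(−β·d₁) − e^(−β·d₂)) / (β·(d₂−d₁))
e^(−0.55×2) = 0.3329; e^(−0.55×3.2) = 0.1720
⟨φ⟩ = 0.64 × (0.3329 − 0.1720) / (0.55 × 1.2) = 0.64 × 0.2437 = 0.1560

0.156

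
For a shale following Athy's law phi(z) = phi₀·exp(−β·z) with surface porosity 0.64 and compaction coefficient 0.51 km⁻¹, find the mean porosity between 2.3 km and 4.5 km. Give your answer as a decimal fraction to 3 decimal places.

0.119

⟨phi⟩ = (1/(z₂−z₁)) ∫ phi₀ e^(−βz) dz = phi₀·(e^(−β·z₁) − e^(−β·z₂)) / (β·(z₂−z₁))
e^(−0.51×2.3) = 0.3094; e^(−0.51×4.5) = 0.1008
⟨phi⟩ = 0.64 × (0.3094 − 0.1008) / (0.51 × 2.2) = 0.64 × 0.1860 = 0.1190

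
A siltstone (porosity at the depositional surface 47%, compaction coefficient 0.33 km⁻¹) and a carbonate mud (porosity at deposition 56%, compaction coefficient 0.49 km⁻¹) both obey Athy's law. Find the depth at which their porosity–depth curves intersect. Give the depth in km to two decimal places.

Set n₀ₐ e^(−βₐd) = n₀ᵦ e^(−βᵦd) ⇒ ln(n₀ₐ/n₀ᵦ) = (βₐ − βᵦ)·d
d = ln(0.47/0.56) / (0.33 − 0.49) = -0.1752 / -0.16 = 1.095 km

1.10 km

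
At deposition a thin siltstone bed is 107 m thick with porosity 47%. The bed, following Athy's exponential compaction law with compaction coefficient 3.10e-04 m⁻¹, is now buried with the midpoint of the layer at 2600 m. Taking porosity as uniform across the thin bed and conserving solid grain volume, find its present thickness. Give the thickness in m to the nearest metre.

Working in km (1 km = 1000 m; k in km⁻¹ = k in m⁻¹ × 1000):
Porosity at 2.6 km: phi = 0.47·exp(−0.31×2.6) = 0.2099
Solid-volume conservation: h(1−phi) = h₀(1−phi₀) ⇒ h = h₀·(1−phi₀)/(1−phi)
h = 0.107 × (1 − 0.47)/(1 − 0.2099) = 0.107 × 0.6708 = 0.0718 km

72 m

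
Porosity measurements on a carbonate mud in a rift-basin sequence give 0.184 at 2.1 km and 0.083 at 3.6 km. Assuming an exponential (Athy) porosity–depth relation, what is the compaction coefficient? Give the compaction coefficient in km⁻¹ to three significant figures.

Athy: φ(Z) = φ₀ e^(−βZ) ⇒ φ₁/φ₂ = e^{β(Z₂−Z₁)} ⇒ β = ln(φ₁/φ₂)/(Z₂−Z₁)
β = ln(0.184/0.083) / (3.6 − 2.1) = ln(2.217) / 1.5 = 0.7961 / 1.5 = 0.5307 km⁻¹

0.531 km⁻¹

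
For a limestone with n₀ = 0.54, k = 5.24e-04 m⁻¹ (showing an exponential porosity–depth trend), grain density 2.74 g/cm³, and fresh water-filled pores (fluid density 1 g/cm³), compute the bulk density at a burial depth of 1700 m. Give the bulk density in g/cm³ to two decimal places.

2.35 g/cm³

Working in km (1 km = 1000 m; k in km⁻¹ = k in m⁻¹ × 1000):
Porosity at depth: n = 0.54·exp(−0.524×1.7) = 0.54×0.4103 = 0.2216
Bulk density: ρ_b = (1−n)ρ_g + n·ρ_f = 0.7784×2.74 + 0.2216×1
       = 2.133 + 0.222 = 2.354 g/cm³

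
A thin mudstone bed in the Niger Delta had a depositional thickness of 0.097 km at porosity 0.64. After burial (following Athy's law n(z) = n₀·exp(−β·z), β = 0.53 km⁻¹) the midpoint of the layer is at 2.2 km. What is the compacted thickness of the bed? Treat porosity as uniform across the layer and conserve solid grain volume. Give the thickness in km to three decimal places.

0.044 km

Porosity at 2.2 km: n = 0.64·exp(−0.53×2.2) = 0.1994
Solid-volume conservation: h(1−n) = h₀(1−n₀) ⇒ h = h₀·(1−n₀)/(1−n)
h = 0.097 × (1 − 0.64)/(1 − 0.1994) = 0.097 × 0.4497 = 0.0436 km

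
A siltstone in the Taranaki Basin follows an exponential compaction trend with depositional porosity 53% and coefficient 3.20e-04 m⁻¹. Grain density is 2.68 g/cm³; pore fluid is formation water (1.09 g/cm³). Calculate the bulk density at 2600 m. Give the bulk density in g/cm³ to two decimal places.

2.31 g/cm³

Working in km (1 km = 1000 m; k in km⁻¹ = k in m⁻¹ × 1000):
Porosity at depth: n = 0.53·exp(−0.32×2.6) = 0.53×0.4352 = 0.2306
Bulk density: ρ_b = (1−n)ρ_g + n·ρ_f = 0.7694×2.68 + 0.2306×1.09
       = 2.062 + 0.251 = 2.313 g/cm³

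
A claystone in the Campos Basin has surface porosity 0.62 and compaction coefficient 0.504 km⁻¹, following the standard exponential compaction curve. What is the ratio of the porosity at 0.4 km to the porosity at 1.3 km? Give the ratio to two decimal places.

1.57

n(d₁)/n(d₂) = e^(−k·d₁)/e^(−k·d₂) = e^{k(d₂−d₁)}
= exp(0.504 × 0.9) = exp(0.4536) = 1.5740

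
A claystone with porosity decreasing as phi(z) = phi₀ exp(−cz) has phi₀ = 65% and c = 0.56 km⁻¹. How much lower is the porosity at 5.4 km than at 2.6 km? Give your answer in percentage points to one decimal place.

phi(2.6) = 0.65·e^(−0.56×2.6) = 0.1516
phi(5.4) = 0.65·e^(−0.56×5.4) = 0.0316
Δphi = 0.1516 − 0.0316 = 0.1200

12.0 percentage points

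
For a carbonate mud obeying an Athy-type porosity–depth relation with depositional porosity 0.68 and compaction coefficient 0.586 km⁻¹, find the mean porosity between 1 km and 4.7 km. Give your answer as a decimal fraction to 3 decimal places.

⟨phi⟩ = (1/(d₂−d₁)) ∫ phi₀ e^(−cd) dd = phi₀·(e^(−c·d₁) − e^(−c·d₂)) / (c·(d₂−d₁))
e^(−0.586×1) = 0.5565; e^(−0.586×4.7) = 0.0637
⟨phi⟩ = 0.68 × (0.5565 − 0.0637) / (0.586 × 3.7) = 0.68 × 0.2273 = 0.1546

0.155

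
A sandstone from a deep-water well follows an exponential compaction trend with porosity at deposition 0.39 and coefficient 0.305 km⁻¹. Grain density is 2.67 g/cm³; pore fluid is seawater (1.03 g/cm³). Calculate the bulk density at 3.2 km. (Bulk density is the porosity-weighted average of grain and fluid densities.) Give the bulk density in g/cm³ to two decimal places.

2.43 g/cm³

Porosity at depth: φ = 0.39·exp(−0.305×3.2) = 0.39×0.3768 = 0.1470
Bulk density: ρ_b = (1−φ)ρ_g + φ·ρ_f = 0.8530×2.67 + 0.1470×1.03
       = 2.278 + 0.151 = 2.429 g/cm³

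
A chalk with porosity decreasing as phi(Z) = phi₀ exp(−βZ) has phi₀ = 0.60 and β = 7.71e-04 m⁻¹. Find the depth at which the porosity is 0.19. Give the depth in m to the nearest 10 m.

1490 m

Working in km (1 km = 1000 m; β in km⁻¹ = β in m⁻¹ × 1000):
Invert Athy's law: Z = ln(phi₀/phi) / β
Z = ln(0.6/0.19) / 0.771 = ln(3.158) / 0.771 = 1.1499 / 0.771 = 1.491 km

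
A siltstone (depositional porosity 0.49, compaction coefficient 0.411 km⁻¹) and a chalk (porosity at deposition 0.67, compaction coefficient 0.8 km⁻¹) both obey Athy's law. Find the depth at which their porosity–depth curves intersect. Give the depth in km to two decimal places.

0.80 km

Set φ₀ₐ e^(−βₐd) = φ₀ᵦ e^(−βᵦd) ⇒ ln(φ₀ₐ/φ₀ᵦ) = (βₐ − βᵦ)·d
d = ln(0.49/0.67) / (0.411 − 0.8) = -0.3129 / -0.389 = 0.804 km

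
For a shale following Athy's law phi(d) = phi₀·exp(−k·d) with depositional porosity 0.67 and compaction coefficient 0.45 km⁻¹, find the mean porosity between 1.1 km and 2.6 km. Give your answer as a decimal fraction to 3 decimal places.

⟨phi⟩ = (1/(d₂−d₁)) ∫ phi₀ e^(−kd) dd = phi₀·(e^(−k·d₁) − e^(−k·d₂)) / (k·(d₂−d₁))
e^(−0.45×1.1) = 0.6096; e^(−0.45×2.6) = 0.3104
⟨phi⟩ = 0.67 × (0.6096 − 0.3104) / (0.45 × 1.5) = 0.67 × 0.4433 = 0.2970

0.297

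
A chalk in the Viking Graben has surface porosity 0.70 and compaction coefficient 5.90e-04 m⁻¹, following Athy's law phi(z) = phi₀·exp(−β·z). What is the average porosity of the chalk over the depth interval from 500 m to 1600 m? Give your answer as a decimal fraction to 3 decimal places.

0.383

Working in km (1 km = 1000 m; β in km⁻¹ = β in m⁻¹ × 1000):
⟨phi⟩ = (1/(z₂−z₁)) ∫ phi₀ e^(−βz) dz = phi₀·(e^(−β·z₁) − e^(−β·z₂)) / (β·(z₂−z₁))
e^(−0.59×0.5) = 0.7445; e^(−0.59×1.6) = 0.3891
⟨phi⟩ = 0.7 × (0.7445 − 0.3891) / (0.59 × 1.1) = 0.7 × 0.5477 = 0.3834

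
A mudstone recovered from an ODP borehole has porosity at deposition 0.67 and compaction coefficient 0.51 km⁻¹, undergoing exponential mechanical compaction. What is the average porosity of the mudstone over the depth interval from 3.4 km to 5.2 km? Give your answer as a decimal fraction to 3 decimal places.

⟨φ⟩ = (1/(z₂−z₁)) ∫ φ₀ e^(−βz) dz = φ₀·(e^(−β·z₁) − e^(−β·z₂)) / (β·(z₂−z₁))
e^(−0.51×3.4) = 0.1766; e^(−0.51×5.2) = 0.0705
⟨φ⟩ = 0.67 × (0.1766 − 0.0705) / (0.51 × 1.8) = 0.67 × 0.1155 = 0.0774

0.077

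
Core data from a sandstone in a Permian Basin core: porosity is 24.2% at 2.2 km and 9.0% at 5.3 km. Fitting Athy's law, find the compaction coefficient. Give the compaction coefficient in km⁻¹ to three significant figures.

Athy: phi(Z) = phi₀ e^(−βZ) ⇒ phi₁/phi₂ = e^{β(Z₂−Z₁)} ⇒ β = ln(phi₁/phi₂)/(Z₂−Z₁)
β = ln(0.242/0.09) / (5.3 − 2.2) = ln(2.689) / 3.1 = 0.9891 / 3.1 = 0.3191 km⁻¹

0.319 km⁻¹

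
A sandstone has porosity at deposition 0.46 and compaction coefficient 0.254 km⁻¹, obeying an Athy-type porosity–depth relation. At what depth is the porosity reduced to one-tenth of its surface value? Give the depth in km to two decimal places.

9.07 km

phi/phi₀ = 1/10 ⇒ exp(−k·z) = 1/10 ⇒ z = ln(10) / k
z = 2.3026 / 0.254 = 9.065 km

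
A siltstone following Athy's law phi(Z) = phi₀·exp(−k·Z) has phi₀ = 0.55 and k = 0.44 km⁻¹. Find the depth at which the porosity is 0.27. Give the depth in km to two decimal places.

1.62 km

Invert Athy's law: Z = ln(phi₀/phi) / k
Z = ln(0.55/0.27) / 0.44 = ln(2.037) / 0.44 = 0.7115 / 0.44 = 1.617 km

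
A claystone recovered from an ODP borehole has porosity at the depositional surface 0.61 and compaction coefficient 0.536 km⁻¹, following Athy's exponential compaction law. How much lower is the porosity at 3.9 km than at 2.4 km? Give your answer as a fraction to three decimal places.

0.093

phi(2.4) = 0.61·e^(−0.536×2.4) = 0.1685
phi(3.9) = 0.61·e^(−0.536×3.9) = 0.0754
Δphi = 0.1685 − 0.0754 = 0.0931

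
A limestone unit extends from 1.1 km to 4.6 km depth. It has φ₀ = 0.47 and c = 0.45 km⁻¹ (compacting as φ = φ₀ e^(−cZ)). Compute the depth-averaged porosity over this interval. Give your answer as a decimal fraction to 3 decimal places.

0.144

⟨φ⟩ = (1/(Z₂−Z₁)) ∫ φ₀ e^(−cZ) dZ = φ₀·(e^(−c·Z₁) − e^(−c·Z₂)) / (c·(Z₂−Z₁))
e^(−0.45×1.1) = 0.6096; e^(−0.45×4.6) = 0.1262
⟨φ⟩ = 0.47 × (0.6096 − 0.1262) / (0.45 × 3.5) = 0.47 × 0.3069 = 0.1442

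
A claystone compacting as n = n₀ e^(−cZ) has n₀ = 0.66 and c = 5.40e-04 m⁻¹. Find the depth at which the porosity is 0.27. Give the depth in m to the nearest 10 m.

Working in km (1 km = 1000 m; c in km⁻¹ = c in m⁻¹ × 1000):
Invert Athy's law: Z = ln(n₀/n) / c
Z = ln(0.66/0.27) / 0.54 = ln(2.444) / 0.54 = 0.8938 / 0.54 = 1.655 km

1660 m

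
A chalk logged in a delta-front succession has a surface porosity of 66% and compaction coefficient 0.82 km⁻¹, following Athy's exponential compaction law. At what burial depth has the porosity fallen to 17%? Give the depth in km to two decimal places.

1.65 km

Invert Athy's law: z = ln(n₀/n) / c
z = ln(0.66/0.17) / 0.82 = ln(3.882) / 0.82 = 1.3564 / 0.82 = 1.654 km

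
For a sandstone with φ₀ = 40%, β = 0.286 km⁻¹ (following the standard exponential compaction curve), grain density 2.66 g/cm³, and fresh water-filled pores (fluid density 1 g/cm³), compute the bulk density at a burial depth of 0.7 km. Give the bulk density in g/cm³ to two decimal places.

Porosity at depth: φ = 0.4·exp(−0.286×0.7) = 0.4×0.8186 = 0.3274
Bulk density: ρ_b = (1−φ)ρ_g + φ·ρ_f = 0.6726×2.66 + 0.3274×1
       = 1.789 + 0.327 = 2.116 g/cm³

2.12 g/cm³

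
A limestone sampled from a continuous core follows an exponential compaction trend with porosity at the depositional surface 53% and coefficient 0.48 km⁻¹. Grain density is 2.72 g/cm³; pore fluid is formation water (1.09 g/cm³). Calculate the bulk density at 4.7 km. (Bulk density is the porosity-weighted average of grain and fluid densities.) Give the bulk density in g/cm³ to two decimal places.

Porosity at depth: φ = 0.53·exp(−0.48×4.7) = 0.53×0.1048 = 0.0555
Bulk density: ρ_b = (1−φ)ρ_g + φ·ρ_f = 0.9445×2.72 + 0.0555×1.09
       = 2.569 + 0.061 = 2.629 g/cm³

2.63 g/cm³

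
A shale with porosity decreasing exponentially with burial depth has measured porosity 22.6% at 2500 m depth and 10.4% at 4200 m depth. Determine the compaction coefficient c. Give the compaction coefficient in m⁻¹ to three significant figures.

Working in km (1 km = 1000 m; c in km⁻¹ = c in m⁻¹ × 1000):
Athy: φ(z) = φ₀ e^(−cz) ⇒ φ₁/φ₂ = e^{c(z₂−z₁)} ⇒ c = ln(φ₁/φ₂)/(z₂−z₁)
c = ln(0.226/0.104) / (4.2 − 2.5) = ln(2.173) / 1.7 = 0.7761 / 1.7 = 0.4566 km⁻¹

0.000457 m⁻¹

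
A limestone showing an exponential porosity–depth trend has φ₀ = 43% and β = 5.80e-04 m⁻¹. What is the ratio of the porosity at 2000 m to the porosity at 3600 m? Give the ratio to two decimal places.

2.53

Working in km (1 km = 1000 m; β in km⁻¹ = β in m⁻¹ × 1000):
φ(z₁)/φ(z₂) = e^(−β·z₁)/e^(−β·z₂) = e^{β(z₂−z₁)}
= exp(0.58 × 1.6) = exp(0.928) = 2.5294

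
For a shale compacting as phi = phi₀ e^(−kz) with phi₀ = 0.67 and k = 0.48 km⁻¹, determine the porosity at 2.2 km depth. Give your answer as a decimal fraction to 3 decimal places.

phi = phi₀·exp(−k·z) = 0.67 × exp(−0.48 × 2.2) = 0.67 × exp(−1.056)
  = 0.67 × 0.3478 = 0.2331

0.233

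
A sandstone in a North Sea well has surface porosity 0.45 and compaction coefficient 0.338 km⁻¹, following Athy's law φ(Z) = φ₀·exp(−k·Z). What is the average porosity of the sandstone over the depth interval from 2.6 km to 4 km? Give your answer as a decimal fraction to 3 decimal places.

⟨φ⟩ = (1/(Z₂−Z₁)) ∫ φ₀ e^(−kZ) dZ = φ₀·(e^(−k·Z₁) − e^(−k·Z₂)) / (k·(Z₂−Z₁))
e^(−0.338×2.6) = 0.4153; e^(−0.338×4) = 0.2587
⟨φ⟩ = 0.45 × (0.4153 − 0.2587) / (0.338 × 1.4) = 0.45 × 0.3309 = 0.1489

0.149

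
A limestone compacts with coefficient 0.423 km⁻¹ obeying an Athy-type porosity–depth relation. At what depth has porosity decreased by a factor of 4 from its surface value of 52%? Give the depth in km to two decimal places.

3.28 km

φ/φ₀ = 1/4 ⇒ exp(−β·Z) = 1/4 ⇒ Z = ln(4) / β
Z = 1.3863 / 0.423 = 3.277 km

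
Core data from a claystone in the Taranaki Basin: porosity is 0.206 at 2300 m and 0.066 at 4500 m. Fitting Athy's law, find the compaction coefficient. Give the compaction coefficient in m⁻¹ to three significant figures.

Working in km (1 km = 1000 m; c in km⁻¹ = c in m⁻¹ × 1000):
Athy: phi(Z) = phi₀ e^(−cZ) ⇒ phi₁/phi₂ = e^{c(Z₂−Z₁)} ⇒ c = ln(phi₁/phi₂)/(Z₂−Z₁)
c = ln(0.206/0.066) / (4.5 − 2.3) = ln(3.121) / 2.2 = 1.1382 / 2.2 = 0.5174 km⁻¹

0.000517 m⁻¹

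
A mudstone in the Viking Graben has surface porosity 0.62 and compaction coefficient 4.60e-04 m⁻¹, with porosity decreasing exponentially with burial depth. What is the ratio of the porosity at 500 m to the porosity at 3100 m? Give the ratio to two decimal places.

3.31

Working in km (1 km = 1000 m; k in km⁻¹ = k in m⁻¹ × 1000):
phi(Z₁)/phi(Z₂) = e^(−k·Z₁)/e^(−k·Z₂) = e^{k(Z₂−Z₁)}
= exp(0.46 × 2.6) = exp(1.196) = 3.3069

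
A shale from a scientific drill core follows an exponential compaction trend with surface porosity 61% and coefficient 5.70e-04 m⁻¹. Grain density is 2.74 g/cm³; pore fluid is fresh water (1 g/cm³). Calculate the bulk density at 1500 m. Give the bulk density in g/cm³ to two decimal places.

2.29 g/cm³

Working in km (1 km = 1000 m; β in km⁻¹ = β in m⁻¹ × 1000):
Porosity at depth: phi = 0.61·exp(−0.57×1.5) = 0.61×0.4253 = 0.2594
Bulk density: ρ_b = (1−phi)ρ_g + phi·ρ_f = 0.7406×2.74 + 0.2594×1
       = 2.029 + 0.259 = 2.289 g/cm³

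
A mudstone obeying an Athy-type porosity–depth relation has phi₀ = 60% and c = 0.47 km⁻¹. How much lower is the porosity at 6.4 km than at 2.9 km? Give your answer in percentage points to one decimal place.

12.4 percentage points

phi(2.9) = 0.6·e^(−0.47×2.9) = 0.1535
phi(6.4) = 0.6·e^(−0.47×6.4) = 0.0296
Δphi = 0.1535 − 0.0296 = 0.1239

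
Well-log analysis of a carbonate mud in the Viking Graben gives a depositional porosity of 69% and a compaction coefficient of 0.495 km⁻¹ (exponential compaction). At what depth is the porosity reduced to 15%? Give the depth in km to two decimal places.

3.08 km

Invert Athy's law: d = ln(phi₀/phi) / β
d = ln(0.69/0.15) / 0.495 = ln(4.6) / 0.495 = 1.5261 / 0.495 = 3.083 km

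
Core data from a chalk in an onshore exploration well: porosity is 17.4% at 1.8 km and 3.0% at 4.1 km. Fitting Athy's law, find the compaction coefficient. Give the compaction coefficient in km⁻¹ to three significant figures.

Athy: n(d) = n₀ e^(−βd) ⇒ n₁/n₂ = e^{β(d₂−d₁)} ⇒ β = ln(n₁/n₂)/(d₂−d₁)
β = ln(0.174/0.03) / (4.1 − 1.8) = ln(5.8) / 2.3 = 1.7579 / 2.3 = 0.7643 km⁻¹

0.764 km⁻¹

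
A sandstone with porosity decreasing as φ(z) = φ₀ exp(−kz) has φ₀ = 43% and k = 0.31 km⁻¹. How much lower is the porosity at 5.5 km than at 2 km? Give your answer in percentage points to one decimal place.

φ(2) = 0.43·e^(−0.31×2) = 0.2313
φ(5.5) = 0.43·e^(−0.31×5.5) = 0.0782
Δφ = 0.2313 − 0.0782 = 0.1532

15.3 percentage points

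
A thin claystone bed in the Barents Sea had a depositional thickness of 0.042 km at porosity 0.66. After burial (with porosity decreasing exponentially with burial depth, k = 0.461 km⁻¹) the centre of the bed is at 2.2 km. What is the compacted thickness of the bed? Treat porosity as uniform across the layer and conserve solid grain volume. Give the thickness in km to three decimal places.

Porosity at 2.2 km: phi = 0.66·exp(−0.461×2.2) = 0.2394
Solid-volume conservation: h(1−phi) = h₀(1−phi₀) ⇒ h = h₀·(1−phi₀)/(1−phi)
h = 0.042 × (1 − 0.66)/(1 − 0.2394) = 0.042 × 0.4470 = 0.0188 km

0.019 km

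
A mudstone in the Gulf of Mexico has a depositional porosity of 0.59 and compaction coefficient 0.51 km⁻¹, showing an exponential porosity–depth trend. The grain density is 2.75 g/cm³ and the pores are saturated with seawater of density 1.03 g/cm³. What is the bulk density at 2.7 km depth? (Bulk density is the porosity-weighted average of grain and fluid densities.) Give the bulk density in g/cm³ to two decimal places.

Porosity at depth: phi = 0.59·exp(−0.51×2.7) = 0.59×0.2523 = 0.1489
Bulk density: ρ_b = (1−phi)ρ_g + phi·ρ_f = 0.8511×2.75 + 0.1489×1.03
       = 2.341 + 0.153 = 2.494 g/cm³

2.49 g/cm³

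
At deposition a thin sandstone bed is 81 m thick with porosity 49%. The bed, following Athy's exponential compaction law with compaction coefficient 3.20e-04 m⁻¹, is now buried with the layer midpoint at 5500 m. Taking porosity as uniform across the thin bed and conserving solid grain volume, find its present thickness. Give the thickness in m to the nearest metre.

45 m

Working in km (1 km = 1000 m; β in km⁻¹ = β in m⁻¹ × 1000):
Porosity at 5.5 km: n = 0.49·exp(−0.32×5.5) = 0.0843
Solid-volume conservation: h(1−n) = h₀(1−n₀) ⇒ h = h₀·(1−n₀)/(1−n)
h = 0.081 × (1 − 0.49)/(1 − 0.0843) = 0.081 × 0.5570 = 0.0451 km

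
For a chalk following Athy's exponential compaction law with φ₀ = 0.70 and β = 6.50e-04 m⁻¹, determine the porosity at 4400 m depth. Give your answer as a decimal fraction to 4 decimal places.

0.0401

Working in km (1 km = 1000 m; β in km⁻¹ = β in m⁻¹ × 1000):
φ = φ₀·exp(−β·z) = 0.7 × exp(−0.65 × 4.4) = 0.7 × exp(−2.86)
  = 0.7 × 0.0573 = 0.0401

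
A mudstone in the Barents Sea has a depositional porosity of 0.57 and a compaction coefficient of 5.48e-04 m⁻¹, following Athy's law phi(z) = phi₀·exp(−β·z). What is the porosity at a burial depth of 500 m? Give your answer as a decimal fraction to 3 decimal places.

0.433

Working in km (1 km = 1000 m; β in km⁻¹ = β in m⁻¹ × 1000):
phi = phi₀·exp(−β·z) = 0.57 × exp(−0.548 × 0.5) = 0.57 × exp(−0.274)
  = 0.57 × 0.7603 = 0.4334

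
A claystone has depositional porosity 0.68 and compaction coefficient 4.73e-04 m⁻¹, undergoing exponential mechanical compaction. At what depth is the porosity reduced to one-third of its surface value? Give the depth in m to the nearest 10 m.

2320 m

Working in km (1 km = 1000 m; k in km⁻¹ = k in m⁻¹ × 1000):
φ/φ₀ = 1/3 ⇒ exp(−k·d) = 1/3 ⇒ d = ln(3) / k
d = 1.0986 / 0.473 = 2.323 km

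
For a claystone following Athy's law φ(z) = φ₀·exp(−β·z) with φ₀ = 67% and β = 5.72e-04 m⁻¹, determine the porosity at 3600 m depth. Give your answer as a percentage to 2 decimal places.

Working in km (1 km = 1000 m; β in km⁻¹ = β in m⁻¹ × 1000):
φ = φ₀·exp(−β·z) = 0.67 × exp(−0.572 × 3.6) = 0.67 × exp(−2.059)
  = 0.67 × 0.1276 = 0.0855

8.55%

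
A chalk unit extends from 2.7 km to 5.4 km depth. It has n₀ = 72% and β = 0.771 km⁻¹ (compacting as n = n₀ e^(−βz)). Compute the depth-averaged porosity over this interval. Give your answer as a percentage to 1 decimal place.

⟨n⟩ = (1/(z₂−z₁)) ∫ n₀ e^(−βz) dz = n₀·(e^(−β·z₁) − e^(−β·z₂)) / (β·(z₂−z₁))
e^(−0.771×2.7) = 0.1247; e^(−0.771×5.4) = 0.0156
⟨n⟩ = 0.72 × (0.1247 − 0.0156) / (0.771 × 2.7) = 0.72 × 0.0524 = 0.0378

3.8%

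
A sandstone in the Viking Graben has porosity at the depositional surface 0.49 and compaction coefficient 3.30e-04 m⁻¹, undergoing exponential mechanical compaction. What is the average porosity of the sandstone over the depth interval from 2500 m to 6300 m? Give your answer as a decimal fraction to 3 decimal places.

0.122

Working in km (1 km = 1000 m; k in km⁻¹ = k in m⁻¹ × 1000):
⟨φ⟩ = (1/(Z₂−Z₁)) ∫ φ₀ e^(−kZ) dZ = φ₀·(e^(−k·Z₁) − e^(−k·Z₂)) / (k·(Z₂−Z₁))
e^(−0.33×2.5) = 0.4382; e^(−0.33×6.3) = 0.1251
⟨φ⟩ = 0.49 × (0.4382 − 0.1251) / (0.33 × 3.8) = 0.49 × 0.2497 = 0.1224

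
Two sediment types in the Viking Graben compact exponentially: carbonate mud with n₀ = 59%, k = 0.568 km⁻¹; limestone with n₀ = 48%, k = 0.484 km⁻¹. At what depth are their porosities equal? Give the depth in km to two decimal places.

2.46 km

Set n₀ₐ e^(−kₐZ) = n₀ᵦ e^(−kᵦZ) ⇒ ln(n₀ₐ/n₀ᵦ) = (kₐ − kᵦ)·Z
Z = ln(0.59/0.48) / (0.568 − 0.484) = 0.2063 / 0.084 = 2.456 km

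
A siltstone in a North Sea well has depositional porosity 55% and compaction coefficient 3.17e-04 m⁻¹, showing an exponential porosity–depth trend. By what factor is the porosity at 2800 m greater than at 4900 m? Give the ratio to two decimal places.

Working in km (1 km = 1000 m; β in km⁻¹ = β in m⁻¹ × 1000):
φ(Z₁)/φ(Z₂) = e^(−β·Z₁)/e^(−β·Z₂) = e^{β(Z₂−Z₁)}
= exp(0.317 × 2.1) = exp(0.6657) = 1.9459

1.95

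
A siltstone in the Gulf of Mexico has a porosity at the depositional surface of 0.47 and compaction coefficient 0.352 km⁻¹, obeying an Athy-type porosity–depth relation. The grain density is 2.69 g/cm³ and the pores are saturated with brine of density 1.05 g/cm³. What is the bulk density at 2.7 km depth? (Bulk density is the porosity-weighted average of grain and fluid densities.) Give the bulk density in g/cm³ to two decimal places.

2.39 g/cm³

Porosity at depth: phi = 0.47·exp(−0.352×2.7) = 0.47×0.3866 = 0.1817
Bulk density: ρ_b = (1−phi)ρ_g + phi·ρ_f = 0.8183×2.69 + 0.1817×1.05
       = 2.201 + 0.191 = 2.392 g/cm³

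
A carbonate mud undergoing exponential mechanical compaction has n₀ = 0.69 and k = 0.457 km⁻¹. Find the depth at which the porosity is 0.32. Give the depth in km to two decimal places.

Invert Athy's law: Z = ln(n₀/n) / k
Z = ln(0.69/0.32) / 0.457 = ln(2.156) / 0.457 = 0.7684 / 0.457 = 1.681 km

1.68 km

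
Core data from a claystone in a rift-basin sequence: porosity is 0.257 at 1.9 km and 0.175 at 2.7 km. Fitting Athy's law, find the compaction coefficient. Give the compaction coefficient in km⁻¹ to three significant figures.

Athy: φ(z) = φ₀ e^(−βz) ⇒ φ₁/φ₂ = e^{β(z₂−z₁)} ⇒ β = ln(φ₁/φ₂)/(z₂−z₁)
β = ln(0.257/0.175) / (2.7 − 1.9) = ln(1.469) / 0.8 = 0.3843 / 0.8 = 0.4804 km⁻¹

0.480 km⁻¹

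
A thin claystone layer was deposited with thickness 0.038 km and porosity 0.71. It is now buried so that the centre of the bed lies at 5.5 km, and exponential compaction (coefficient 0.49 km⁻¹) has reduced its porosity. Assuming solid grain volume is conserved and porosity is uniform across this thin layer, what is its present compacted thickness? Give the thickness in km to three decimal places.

0.012 km

Porosity at 5.5 km: n = 0.71·exp(−0.49×5.5) = 0.0480
Solid-volume conservation: h(1−n) = h₀(1−n₀) ⇒ h = h₀·(1−n₀)/(1−n)
h = 0.038 × (1 − 0.71)/(1 − 0.0480) = 0.038 × 0.3046 = 0.0116 km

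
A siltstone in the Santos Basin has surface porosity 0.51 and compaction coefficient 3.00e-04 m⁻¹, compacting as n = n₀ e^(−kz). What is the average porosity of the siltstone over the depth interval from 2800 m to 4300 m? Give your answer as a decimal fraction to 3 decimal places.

Working in km (1 km = 1000 m; k in km⁻¹ = k in m⁻¹ × 1000):
⟨n⟩ = (1/(z₂−z₁)) ∫ n₀ e^(−kz) dz = n₀·(e^(−k·z₁) − e^(−k·z₂)) / (k·(z₂−z₁))
e^(−0.3×2.8) = 0.4317; e^(−0.3×4.3) = 0.2753
⟨n⟩ = 0.51 × (0.4317 − 0.2753) / (0.3 × 1.5) = 0.51 × 0.3476 = 0.1773

0.177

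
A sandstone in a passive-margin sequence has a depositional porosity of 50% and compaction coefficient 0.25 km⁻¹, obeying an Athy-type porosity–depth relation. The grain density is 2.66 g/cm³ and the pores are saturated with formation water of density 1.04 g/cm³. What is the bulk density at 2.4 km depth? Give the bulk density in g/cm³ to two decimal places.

Porosity at depth: n = 0.5·exp(−0.25×2.4) = 0.5×0.5488 = 0.2744
Bulk density: ρ_b = (1−n)ρ_g + n·ρ_f = 0.7256×2.66 + 0.2744×1.04
       = 1.930 + 0.285 = 2.215 g/cm³

2.22 g/cm³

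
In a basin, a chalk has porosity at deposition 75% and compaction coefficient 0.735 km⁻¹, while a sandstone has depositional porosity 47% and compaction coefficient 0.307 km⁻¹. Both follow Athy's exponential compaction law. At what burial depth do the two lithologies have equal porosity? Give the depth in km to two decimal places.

Set φ₀ₐ e^(−βₐZ) = φ₀ᵦ e^(−βᵦZ) ⇒ ln(φ₀ₐ/φ₀ᵦ) = (βₐ − βᵦ)·Z
Z = ln(0.75/0.47) / (0.735 − 0.307) = 0.4673 / 0.428 = 1.092 km

1.09 km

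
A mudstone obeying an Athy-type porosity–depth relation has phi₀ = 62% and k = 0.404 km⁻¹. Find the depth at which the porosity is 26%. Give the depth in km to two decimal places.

2.15 km

Invert Athy's law: d = ln(phi₀/phi) / k
d = ln(0.62/0.26) / 0.404 = ln(2.385) / 0.404 = 0.8690 / 0.404 = 2.151 km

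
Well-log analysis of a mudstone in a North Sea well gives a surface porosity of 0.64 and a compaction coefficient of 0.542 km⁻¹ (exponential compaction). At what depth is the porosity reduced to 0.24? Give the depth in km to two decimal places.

1.81 km

Invert Athy's law: Z = ln(φ₀/φ) / β
Z = ln(0.64/0.24) / 0.542 = ln(2.667) / 0.542 = 0.9808 / 0.542 = 1.810 km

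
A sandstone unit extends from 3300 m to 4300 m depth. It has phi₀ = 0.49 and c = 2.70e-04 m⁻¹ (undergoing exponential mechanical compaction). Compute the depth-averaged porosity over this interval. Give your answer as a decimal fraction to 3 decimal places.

Working in km (1 km = 1000 m; c in km⁻¹ = c in m⁻¹ × 1000):
⟨phi⟩ = (1/(Z₂−Z₁)) ∫ phi₀ e^(−cZ) dZ = phi₀·(e^(−c·Z₁) − e^(−c·Z₂)) / (c·(Z₂−Z₁))
e^(−0.27×3.3) = 0.4102; e^(−0.27×4.3) = 0.3132
⟨phi⟩ = 0.49 × (0.4102 − 0.3132) / (0.27 × 1) = 0.49 × 0.3595 = 0.1762

0.176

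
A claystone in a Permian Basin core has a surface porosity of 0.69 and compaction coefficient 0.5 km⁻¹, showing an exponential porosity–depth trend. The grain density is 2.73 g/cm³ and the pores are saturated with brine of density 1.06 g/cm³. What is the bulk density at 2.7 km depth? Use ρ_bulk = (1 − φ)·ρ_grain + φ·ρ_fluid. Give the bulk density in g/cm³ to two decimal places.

Porosity at depth: phi = 0.69·exp(−0.5×2.7) = 0.69×0.2592 = 0.1789
Bulk density: ρ_b = (1−phi)ρ_g + phi·ρ_f = 0.8211×2.73 + 0.1789×1.06
       = 2.242 + 0.190 = 2.431 g/cm³

2.43 g/cm³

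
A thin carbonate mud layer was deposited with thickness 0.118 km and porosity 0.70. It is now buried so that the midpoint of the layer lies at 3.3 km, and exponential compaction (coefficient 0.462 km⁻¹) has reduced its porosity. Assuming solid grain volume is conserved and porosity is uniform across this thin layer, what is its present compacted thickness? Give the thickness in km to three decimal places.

Porosity at 3.3 km: n = 0.7·exp(−0.462×3.3) = 0.1524
Solid-volume conservation: h(1−n) = h₀(1−n₀) ⇒ h = h₀·(1−n₀)/(1−n)
h = 0.118 × (1 − 0.7)/(1 − 0.1524) = 0.118 × 0.3539 = 0.0418 km

0.042 km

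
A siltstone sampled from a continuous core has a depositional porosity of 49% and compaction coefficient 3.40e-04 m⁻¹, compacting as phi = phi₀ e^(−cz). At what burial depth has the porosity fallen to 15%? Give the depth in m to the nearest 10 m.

3480 m

Working in km (1 km = 1000 m; c in km⁻¹ = c in m⁻¹ × 1000):
Invert Athy's law: z = ln(phi₀/phi) / c
z = ln(0.49/0.15) / 0.34 = ln(3.267) / 0.34 = 1.1838 / 0.34 = 3.482 km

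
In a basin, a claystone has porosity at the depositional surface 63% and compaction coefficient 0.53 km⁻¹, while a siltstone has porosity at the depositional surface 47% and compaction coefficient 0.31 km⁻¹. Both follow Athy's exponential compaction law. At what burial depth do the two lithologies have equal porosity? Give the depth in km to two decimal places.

Set n₀ₐ e^(−βₐZ) = n₀ᵦ e^(−βᵦZ) ⇒ ln(n₀ₐ/n₀ᵦ) = (βₐ − βᵦ)·Z
Z = ln(0.63/0.47) / (0.53 − 0.31) = 0.2930 / 0.22 = 1.332 km

1.33 km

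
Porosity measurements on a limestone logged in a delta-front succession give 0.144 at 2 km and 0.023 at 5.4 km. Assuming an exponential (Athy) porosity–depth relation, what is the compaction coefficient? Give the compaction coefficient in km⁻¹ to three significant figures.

Athy: n(d) = n₀ e^(−cd) ⇒ n₁/n₂ = e^{c(d₂−d₁)} ⇒ c = ln(n₁/n₂)/(d₂−d₁)
c = ln(0.144/0.023) / (5.4 − 2) = ln(6.261) / 3.4 = 1.8343 / 3.4 = 0.5395 km⁻¹

0.540 km⁻¹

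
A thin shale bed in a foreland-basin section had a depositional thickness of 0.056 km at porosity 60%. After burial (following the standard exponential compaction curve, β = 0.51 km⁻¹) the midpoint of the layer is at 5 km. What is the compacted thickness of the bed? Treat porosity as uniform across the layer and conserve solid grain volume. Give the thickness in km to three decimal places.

Porosity at 5 km: n = 0.6·exp(−0.51×5) = 0.0468
Solid-volume conservation: h(1−n) = h₀(1−n₀) ⇒ h = h₀·(1−n₀)/(1−n)
h = 0.056 × (1 − 0.6)/(1 − 0.0468) = 0.056 × 0.4197 = 0.0235 km

0.024 km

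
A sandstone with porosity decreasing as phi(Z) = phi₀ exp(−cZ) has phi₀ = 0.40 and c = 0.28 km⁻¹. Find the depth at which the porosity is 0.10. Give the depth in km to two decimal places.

Invert Athy's law: Z = ln(phi₀/phi) / c
Z = ln(0.4/0.1) / 0.28 = ln(4) / 0.28 = 1.3863 / 0.28 = 4.951 km

4.95 km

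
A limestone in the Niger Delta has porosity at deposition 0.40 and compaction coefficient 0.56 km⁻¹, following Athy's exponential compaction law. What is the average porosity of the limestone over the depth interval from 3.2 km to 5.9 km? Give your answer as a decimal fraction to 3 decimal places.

⟨phi⟩ = (1/(d₂−d₁)) ∫ phi₀ e^(−kd) dd = phi₀·(e^(−k·d₁) − e^(−k·d₂)) / (k·(d₂−d₁))
e^(−0.56×3.2) = 0.1666; e^(−0.56×5.9) = 0.0367
⟨phi⟩ = 0.4 × (0.1666 − 0.0367) / (0.56 × 2.7) = 0.4 × 0.0859 = 0.0344

0.034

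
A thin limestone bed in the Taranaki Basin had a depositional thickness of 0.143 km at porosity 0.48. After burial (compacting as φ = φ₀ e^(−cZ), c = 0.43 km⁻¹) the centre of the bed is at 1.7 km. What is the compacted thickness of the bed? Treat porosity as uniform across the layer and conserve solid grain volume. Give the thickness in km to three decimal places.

Porosity at 1.7 km: φ = 0.48·exp(−0.43×1.7) = 0.2311
Solid-volume conservation: h(1−φ) = h₀(1−φ₀) ⇒ h = h₀·(1−φ₀)/(1−φ)
h = 0.143 × (1 − 0.48)/(1 − 0.2311) = 0.143 × 0.6763 = 0.0967 km

0.097 km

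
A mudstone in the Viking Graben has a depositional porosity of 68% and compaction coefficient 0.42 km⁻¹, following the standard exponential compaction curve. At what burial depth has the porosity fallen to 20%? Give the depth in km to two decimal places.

Invert Athy's law: Z = ln(phi₀/phi) / k
Z = ln(0.68/0.2) / 0.42 = ln(3.4) / 0.42 = 1.2238 / 0.42 = 2.914 km

2.91 km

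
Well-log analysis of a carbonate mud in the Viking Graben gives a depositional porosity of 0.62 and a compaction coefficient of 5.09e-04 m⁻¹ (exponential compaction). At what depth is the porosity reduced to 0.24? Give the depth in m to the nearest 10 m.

1860 m

Working in km (1 km = 1000 m; k in km⁻¹ = k in m⁻¹ × 1000):
Invert Athy's law: Z = ln(φ₀/φ) / k
Z = ln(0.62/0.24) / 0.509 = ln(2.583) / 0.509 = 0.9491 / 0.509 = 1.865 km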